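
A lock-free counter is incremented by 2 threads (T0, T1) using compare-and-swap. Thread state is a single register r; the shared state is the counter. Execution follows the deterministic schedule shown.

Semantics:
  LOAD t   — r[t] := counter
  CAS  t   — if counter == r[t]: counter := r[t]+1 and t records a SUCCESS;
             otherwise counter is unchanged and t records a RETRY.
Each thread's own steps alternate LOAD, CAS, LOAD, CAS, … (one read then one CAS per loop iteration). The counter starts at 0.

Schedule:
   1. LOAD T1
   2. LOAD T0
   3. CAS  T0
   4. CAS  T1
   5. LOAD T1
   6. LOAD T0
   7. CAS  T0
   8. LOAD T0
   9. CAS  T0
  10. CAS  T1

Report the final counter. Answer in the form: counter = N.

counter = 3

step 1: T1 LOAD ⇒ load; ctr=0 reg=0
step 2: T0 LOAD ⇒ load; ctr=0 reg=0
step 3: T0 CAS ⇒ ok; ctr=1 reg=0
step 4: T1 CAS ⇒ retry; ctr=1 reg=0
step 5: T1 LOAD ⇒ load; ctr=1 reg=1
step 6: T0 LOAD ⇒ load; ctr=1 reg=1
step 7: T0 CAS ⇒ ok; ctr=2 reg=1
step 8: T0 LOAD ⇒ load; ctr=2 reg=2
step 9: T0 CAS ⇒ ok; ctr=3 reg=2
step 10: T1 CAS ⇒ retry; ctr=3 reg=1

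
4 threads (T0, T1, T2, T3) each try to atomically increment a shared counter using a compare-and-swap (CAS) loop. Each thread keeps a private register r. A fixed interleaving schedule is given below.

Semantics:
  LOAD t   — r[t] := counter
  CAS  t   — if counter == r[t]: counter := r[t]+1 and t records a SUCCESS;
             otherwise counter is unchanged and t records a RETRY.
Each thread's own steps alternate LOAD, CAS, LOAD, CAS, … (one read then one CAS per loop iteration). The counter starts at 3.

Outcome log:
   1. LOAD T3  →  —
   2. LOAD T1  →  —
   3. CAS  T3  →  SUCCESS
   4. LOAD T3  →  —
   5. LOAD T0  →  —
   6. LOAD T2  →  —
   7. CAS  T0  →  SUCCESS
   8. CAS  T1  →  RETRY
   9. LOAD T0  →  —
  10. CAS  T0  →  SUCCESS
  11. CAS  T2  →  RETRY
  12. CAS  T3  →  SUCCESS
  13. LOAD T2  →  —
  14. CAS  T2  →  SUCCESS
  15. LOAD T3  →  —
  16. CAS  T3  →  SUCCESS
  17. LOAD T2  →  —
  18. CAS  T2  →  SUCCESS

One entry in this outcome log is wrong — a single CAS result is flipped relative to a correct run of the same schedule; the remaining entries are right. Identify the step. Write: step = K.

Re-executing:
1. LOAD T3 → mem=3 r[T3]=3 [LOAD]
2. LOAD T1 → mem=3 r[T1]=3 [LOAD]
3. CAS T3 → mem=4 r[T3]=3 [OK]
4. LOAD T3 → mem=4 r[T3]=4 [LOAD]
5. LOAD T0 → mem=4 r[T0]=4 [LOAD]
6. LOAD T2 → mem=4 r[T2]=4 [LOAD]
7. CAS T0 → mem=5 r[T0]=4 [OK]
8. CAS T1 → mem=5 r[T1]=3 [RETRY]
9. LOAD T0 → mem=5 r[T0]=5 [LOAD]
10. CAS T0 → mem=6 r[T0]=5 [OK]
11. CAS T2 → mem=6 r[T2]=4 [RETRY]
12. CAS T3 → mem=6 r[T3]=4 [RETRY]
13. LOAD T2 → mem=6 r[T2]=6 [LOAD]
14. CAS T2 → mem=7 r[T2]=6 [OK]
15. LOAD T3 → mem=7 r[T3]=7 [LOAD]
16. CAS T3 → mem=8 r[T3]=7 [OK]
17. LOAD T2 → mem=8 r[T2]=8 [LOAD]
18. CAS T2 → mem=9 r[T2]=8 [OK]
Flip is step 12.

step = 12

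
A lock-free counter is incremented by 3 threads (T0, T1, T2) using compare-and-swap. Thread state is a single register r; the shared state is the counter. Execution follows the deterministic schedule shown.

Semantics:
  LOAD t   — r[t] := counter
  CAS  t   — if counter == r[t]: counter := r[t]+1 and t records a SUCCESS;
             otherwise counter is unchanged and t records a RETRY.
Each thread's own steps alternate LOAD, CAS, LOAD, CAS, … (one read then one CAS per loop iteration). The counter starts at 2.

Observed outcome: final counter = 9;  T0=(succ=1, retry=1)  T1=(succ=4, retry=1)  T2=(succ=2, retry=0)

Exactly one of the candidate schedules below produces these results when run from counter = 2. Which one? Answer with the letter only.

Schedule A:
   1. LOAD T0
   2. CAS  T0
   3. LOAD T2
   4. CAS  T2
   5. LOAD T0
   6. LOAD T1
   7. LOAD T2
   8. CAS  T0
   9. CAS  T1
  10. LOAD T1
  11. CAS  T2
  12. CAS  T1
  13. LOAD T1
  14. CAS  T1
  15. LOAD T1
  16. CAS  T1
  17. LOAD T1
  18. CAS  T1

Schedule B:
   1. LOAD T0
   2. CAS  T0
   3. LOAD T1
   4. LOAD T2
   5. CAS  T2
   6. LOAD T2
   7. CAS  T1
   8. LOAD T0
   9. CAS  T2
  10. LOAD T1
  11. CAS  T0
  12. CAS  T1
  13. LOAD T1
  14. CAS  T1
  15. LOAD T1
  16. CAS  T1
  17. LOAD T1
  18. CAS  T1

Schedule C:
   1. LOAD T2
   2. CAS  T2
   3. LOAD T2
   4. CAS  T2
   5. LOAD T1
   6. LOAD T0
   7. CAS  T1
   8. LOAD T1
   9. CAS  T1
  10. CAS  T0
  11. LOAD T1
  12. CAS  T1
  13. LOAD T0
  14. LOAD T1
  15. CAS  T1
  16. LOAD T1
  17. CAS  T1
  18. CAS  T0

Simulating candidate B:
T0 LOAD — after: cnt=2, r=2 — load
T0 CAS — after: cnt=3, r=2 — ok
T1 LOAD — after: cnt=3, r=3 — load
T2 LOAD — after: cnt=3, r=3 — load
T2 CAS — after: cnt=4, r=3 — ok
T2 LOAD — after: cnt=4, r=4 — load
T1 CAS — after: cnt=4, r=3 — retry
T0 LOAD — after: cnt=4, r=4 — load
T2 CAS — after: cnt=5, r=4 — ok
T1 LOAD — after: cnt=5, r=5 — load
T0 CAS — after: cnt=5, r=4 — retry
T1 CAS — after: cnt=6, r=5 — ok
T1 LOAD — after: cnt=6, r=6 — load
T1 CAS — after: cnt=7, r=6 — ok
T1 LOAD — after: cnt=7, r=7 — load
T1 CAS — after: cnt=8, r=7 — ok
T1 LOAD — after: cnt=8, r=8 — load
T1 CAS — after: cnt=9, r=8 — ok

B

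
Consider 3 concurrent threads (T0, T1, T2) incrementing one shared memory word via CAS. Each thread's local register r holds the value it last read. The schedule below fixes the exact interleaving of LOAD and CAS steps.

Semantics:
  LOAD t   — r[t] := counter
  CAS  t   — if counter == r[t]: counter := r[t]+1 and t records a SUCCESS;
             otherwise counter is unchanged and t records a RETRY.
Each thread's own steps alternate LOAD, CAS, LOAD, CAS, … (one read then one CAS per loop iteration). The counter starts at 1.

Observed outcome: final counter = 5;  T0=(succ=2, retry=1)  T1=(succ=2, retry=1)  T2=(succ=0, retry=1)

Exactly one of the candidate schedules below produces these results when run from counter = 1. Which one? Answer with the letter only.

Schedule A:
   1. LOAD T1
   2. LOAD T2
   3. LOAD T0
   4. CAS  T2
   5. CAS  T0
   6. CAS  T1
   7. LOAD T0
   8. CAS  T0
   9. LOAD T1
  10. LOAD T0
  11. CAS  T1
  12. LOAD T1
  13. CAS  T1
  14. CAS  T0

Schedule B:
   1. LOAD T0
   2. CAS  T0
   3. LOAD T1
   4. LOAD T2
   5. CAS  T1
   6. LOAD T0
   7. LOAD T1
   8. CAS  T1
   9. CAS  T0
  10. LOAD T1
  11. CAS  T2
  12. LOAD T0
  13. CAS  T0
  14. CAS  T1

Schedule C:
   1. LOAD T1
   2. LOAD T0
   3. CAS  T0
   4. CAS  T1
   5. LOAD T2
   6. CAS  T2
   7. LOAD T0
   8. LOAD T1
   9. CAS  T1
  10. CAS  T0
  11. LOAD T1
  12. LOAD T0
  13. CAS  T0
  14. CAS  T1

B

Run B:
#1 T0 reads 1
#2 T0 CAS(1→2) writes; counter now 2
#3 T1 reads 2
#4 T2 reads 2
#5 T1 CAS(2→3) writes; counter now 3
#6 T0 reads 3
#7 T1 reads 3
#8 T1 CAS(3→4) writes; counter now 4
#9 T0 CAS(3→4) fails; counter now 4
#10 T1 reads 4
#11 T2 CAS(2→3) fails; counter now 4
#12 T0 reads 4
#13 T0 CAS(4→5) writes; counter now 5
#14 T1 CAS(4→5) fails; counter now 5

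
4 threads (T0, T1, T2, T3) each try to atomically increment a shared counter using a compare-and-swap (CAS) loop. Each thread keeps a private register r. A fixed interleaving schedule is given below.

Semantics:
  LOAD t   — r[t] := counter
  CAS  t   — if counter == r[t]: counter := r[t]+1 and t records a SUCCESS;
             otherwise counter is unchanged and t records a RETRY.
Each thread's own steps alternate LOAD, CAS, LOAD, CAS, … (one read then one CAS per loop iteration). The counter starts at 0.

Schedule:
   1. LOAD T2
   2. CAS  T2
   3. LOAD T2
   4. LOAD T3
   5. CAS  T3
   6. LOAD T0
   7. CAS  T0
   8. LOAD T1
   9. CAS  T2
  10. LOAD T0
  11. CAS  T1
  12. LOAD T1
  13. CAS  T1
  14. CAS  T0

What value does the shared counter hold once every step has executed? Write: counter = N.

[1] T2.load  rd  (counter 0, T2.r 0)
[2] T2.cas  hit  (counter 1, T2.r 0)
[3] T2.load  rd  (counter 1, T2.r 1)
[4] T3.load  rd  (counter 1, T3.r 1)
[5] T3.cas  hit  (counter 2, T3.r 1)
[6] T0.load  rd  (counter 2, T0.r 2)
[7] T0.cas  hit  (counter 3, T0.r 2)
[8] T1.load  rd  (counter 3, T1.r 3)
[9] T2.cas  miss  (counter 3, T2.r 1)
[10] T0.load  rd  (counter 3, T0.r 3)
[11] T1.cas  hit  (counter 4, T1.r 3)
[12] T1.load  rd  (counter 4, T1.r 4)
[13] T1.cas  hit  (counter 5, T1.r 4)
[14] T0.cas  miss  (counter 5, T0.r 3)

counter = 5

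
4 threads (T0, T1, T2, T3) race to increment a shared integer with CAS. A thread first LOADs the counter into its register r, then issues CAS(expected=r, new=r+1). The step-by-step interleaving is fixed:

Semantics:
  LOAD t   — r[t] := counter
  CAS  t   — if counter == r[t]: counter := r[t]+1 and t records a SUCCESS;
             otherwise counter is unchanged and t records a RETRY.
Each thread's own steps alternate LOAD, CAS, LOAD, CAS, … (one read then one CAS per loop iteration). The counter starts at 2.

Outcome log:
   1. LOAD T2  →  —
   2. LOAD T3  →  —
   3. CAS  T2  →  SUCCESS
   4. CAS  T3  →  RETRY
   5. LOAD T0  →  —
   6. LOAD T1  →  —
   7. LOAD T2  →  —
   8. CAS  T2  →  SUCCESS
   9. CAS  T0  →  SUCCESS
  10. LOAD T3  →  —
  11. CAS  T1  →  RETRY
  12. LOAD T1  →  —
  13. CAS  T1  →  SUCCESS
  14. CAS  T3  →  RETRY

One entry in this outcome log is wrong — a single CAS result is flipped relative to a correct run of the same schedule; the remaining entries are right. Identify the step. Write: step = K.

Reference trace:
[1] T2.load  rd  (counter 2, T2.r 2)
[2] T3.load  rd  (counter 2, T3.r 2)
[3] T2.cas  hit  (counter 3, T2.r 2)
[4] T3.cas  miss  (counter 3, T3.r 2)
[5] T0.load  rd  (counter 3, T0.r 3)
[6] T1.load  rd  (counter 3, T1.r 3)
[7] T2.load  rd  (counter 3, T2.r 3)
[8] T2.cas  hit  (counter 4, T2.r 3)
[9] T0.cas  miss  (counter 4, T0.r 3)
[10] T3.load  rd  (counter 4, T3.r 4)
[11] T1.cas  miss  (counter 4, T1.r 3)
[12] T1.load  rd  (counter 4, T1.r 4)
[13] T1.cas  hit  (counter 5, T1.r 4)
[14] T3.cas  miss  (counter 5, T3.r 4)
Log disagrees first at step 9.

step = 9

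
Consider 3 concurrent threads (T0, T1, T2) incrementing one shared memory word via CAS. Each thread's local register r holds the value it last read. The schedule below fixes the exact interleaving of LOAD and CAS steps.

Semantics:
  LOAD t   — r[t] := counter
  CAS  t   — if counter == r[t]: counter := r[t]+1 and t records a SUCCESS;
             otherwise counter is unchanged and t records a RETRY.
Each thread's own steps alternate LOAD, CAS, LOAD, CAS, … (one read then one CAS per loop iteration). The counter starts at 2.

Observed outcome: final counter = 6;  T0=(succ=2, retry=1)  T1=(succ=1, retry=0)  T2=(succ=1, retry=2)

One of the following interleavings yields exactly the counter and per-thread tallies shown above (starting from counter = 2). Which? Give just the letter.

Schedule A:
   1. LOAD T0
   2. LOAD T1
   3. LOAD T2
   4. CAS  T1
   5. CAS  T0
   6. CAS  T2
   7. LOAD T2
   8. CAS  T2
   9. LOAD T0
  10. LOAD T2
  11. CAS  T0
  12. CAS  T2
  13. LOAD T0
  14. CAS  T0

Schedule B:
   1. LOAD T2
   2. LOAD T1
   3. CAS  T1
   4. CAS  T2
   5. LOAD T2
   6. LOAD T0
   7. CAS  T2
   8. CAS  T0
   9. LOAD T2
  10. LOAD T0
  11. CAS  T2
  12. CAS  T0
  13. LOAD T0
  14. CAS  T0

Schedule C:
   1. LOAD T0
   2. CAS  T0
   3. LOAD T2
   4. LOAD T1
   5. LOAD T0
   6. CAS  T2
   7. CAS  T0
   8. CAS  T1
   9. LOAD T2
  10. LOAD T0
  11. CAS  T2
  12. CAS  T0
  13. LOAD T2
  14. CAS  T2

Run A:
step 1: T0 LOAD ⇒ load; ctr=2 reg=2
step 2: T1 LOAD ⇒ load; ctr=2 reg=2
step 3: T2 LOAD ⇒ load; ctr=2 reg=2
step 4: T1 CAS ⇒ ok; ctr=3 reg=2
step 5: T0 CAS ⇒ retry; ctr=3 reg=2
step 6: T2 CAS ⇒ retry; ctr=3 reg=2
step 7: T2 LOAD ⇒ load; ctr=3 reg=3
step 8: T2 CAS ⇒ ok; ctr=4 reg=3
step 9: T0 LOAD ⇒ load; ctr=4 reg=4
step 10: T2 LOAD ⇒ load; ctr=4 reg=4
step 11: T0 CAS ⇒ ok; ctr=5 reg=4
step 12: T2 CAS ⇒ retry; ctr=5 reg=4
step 13: T0 LOAD ⇒ load; ctr=5 reg=5
step 14: T0 CAS ⇒ ok; ctr=6 reg=5

A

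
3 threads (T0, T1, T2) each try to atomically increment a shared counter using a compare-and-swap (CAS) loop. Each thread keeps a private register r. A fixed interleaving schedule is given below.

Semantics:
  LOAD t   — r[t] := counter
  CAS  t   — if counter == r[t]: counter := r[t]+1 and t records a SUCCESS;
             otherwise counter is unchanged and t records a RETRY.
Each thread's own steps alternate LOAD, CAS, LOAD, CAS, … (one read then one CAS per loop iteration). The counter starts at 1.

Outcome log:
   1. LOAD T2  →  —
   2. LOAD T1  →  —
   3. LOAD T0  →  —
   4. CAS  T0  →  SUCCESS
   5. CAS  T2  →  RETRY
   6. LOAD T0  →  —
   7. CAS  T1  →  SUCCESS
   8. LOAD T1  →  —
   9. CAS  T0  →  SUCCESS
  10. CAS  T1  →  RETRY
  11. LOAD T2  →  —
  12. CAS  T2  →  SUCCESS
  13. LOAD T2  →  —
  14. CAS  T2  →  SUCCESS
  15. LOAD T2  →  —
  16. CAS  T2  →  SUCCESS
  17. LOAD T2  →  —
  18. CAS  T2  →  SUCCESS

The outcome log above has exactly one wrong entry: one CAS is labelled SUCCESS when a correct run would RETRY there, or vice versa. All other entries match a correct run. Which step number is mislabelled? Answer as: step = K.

step = 7

Re-executing:
#1 T2 reads 1
#2 T1 reads 1
#3 T0 reads 1
#4 T0 CAS(1→2) writes; counter now 2
#5 T2 CAS(1→2) fails; counter now 2
#6 T0 reads 2
#7 T1 CAS(1→2) fails; counter now 2
#8 T1 reads 2
#9 T0 CAS(2→3) writes; counter now 3
#10 T1 CAS(2→3) fails; counter now 3
#11 T2 reads 3
#12 T2 CAS(3→4) writes; counter now 4
#13 T2 reads 4
#14 T2 CAS(4→5) writes; counter now 5
#15 T2 reads 5
#16 T2 CAS(5→6) writes; counter now 6
#17 T2 reads 6
#18 T2 CAS(6→7) writes; counter now 7
Mismatch at 7.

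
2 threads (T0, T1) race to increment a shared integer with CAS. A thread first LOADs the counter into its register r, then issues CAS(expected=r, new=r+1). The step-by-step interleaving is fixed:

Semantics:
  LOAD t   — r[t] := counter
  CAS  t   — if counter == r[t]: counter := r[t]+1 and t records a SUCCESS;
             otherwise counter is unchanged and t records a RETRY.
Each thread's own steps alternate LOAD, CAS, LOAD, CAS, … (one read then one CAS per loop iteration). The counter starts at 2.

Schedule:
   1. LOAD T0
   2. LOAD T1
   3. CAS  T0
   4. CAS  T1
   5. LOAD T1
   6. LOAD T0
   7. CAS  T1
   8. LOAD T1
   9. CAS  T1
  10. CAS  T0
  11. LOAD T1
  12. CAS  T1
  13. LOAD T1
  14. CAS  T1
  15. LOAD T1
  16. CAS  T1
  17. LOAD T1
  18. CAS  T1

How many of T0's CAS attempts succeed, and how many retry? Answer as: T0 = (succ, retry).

T0 LOAD — after: cnt=2, r=2 — load
T1 LOAD — after: cnt=2, r=2 — load
T0 CAS — after: cnt=3, r=2 — ok
T1 CAS — after: cnt=3, r=2 — retry
T1 LOAD — after: cnt=3, r=3 — load
T0 LOAD — after: cnt=3, r=3 — load
T1 CAS — after: cnt=4, r=3 — ok
T1 LOAD — after: cnt=4, r=4 — load
T1 CAS — after: cnt=5, r=4 — ok
T0 CAS — after: cnt=5, r=3 — retry
T1 LOAD — after: cnt=5, r=5 — load
T1 CAS — after: cnt=6, r=5 — ok
T1 LOAD — after: cnt=6, r=6 — load
T1 CAS — after: cnt=7, r=6 — ok
T1 LOAD — after: cnt=7, r=7 — load
T1 CAS — after: cnt=8, r=7 — ok
T1 LOAD — after: cnt=8, r=8 — load
T1 CAS — after: cnt=9, r=8 — ok

T0 = (1, 1)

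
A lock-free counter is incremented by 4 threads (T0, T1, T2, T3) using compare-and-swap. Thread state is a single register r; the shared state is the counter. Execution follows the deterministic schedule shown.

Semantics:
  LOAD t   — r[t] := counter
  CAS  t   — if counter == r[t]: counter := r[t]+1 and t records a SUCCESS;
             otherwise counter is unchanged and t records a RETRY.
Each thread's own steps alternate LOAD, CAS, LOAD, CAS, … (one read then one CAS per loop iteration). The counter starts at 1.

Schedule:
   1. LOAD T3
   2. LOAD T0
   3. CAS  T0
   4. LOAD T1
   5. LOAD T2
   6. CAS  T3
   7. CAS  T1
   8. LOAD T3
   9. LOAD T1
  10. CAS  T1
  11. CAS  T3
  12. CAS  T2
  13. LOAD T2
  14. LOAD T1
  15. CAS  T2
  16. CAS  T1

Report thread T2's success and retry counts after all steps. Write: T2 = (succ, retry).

T2 = (1, 1)

step 1: T3 LOAD ⇒ load; ctr=1 reg=1
step 2: T0 LOAD ⇒ load; ctr=1 reg=1
step 3: T0 CAS ⇒ ok; ctr=2 reg=1
step 4: T1 LOAD ⇒ load; ctr=2 reg=2
step 5: T2 LOAD ⇒ load; ctr=2 reg=2
step 6: T3 CAS ⇒ retry; ctr=2 reg=1
step 7: T1 CAS ⇒ ok; ctr=3 reg=2
step 8: T3 LOAD ⇒ load; ctr=3 reg=3
step 9: T1 LOAD ⇒ load; ctr=3 reg=3
step 10: T1 CAS ⇒ ok; ctr=4 reg=3
step 11: T3 CAS ⇒ retry; ctr=4 reg=3
step 12: T2 CAS ⇒ retry; ctr=4 reg=2
step 13: T2 LOAD ⇒ load; ctr=4 reg=4
step 14: T1 LOAD ⇒ load; ctr=4 reg=4
step 15: T2 CAS ⇒ ok; ctr=5 reg=4
step 16: T1 CAS ⇒ retry; ctr=5 reg=4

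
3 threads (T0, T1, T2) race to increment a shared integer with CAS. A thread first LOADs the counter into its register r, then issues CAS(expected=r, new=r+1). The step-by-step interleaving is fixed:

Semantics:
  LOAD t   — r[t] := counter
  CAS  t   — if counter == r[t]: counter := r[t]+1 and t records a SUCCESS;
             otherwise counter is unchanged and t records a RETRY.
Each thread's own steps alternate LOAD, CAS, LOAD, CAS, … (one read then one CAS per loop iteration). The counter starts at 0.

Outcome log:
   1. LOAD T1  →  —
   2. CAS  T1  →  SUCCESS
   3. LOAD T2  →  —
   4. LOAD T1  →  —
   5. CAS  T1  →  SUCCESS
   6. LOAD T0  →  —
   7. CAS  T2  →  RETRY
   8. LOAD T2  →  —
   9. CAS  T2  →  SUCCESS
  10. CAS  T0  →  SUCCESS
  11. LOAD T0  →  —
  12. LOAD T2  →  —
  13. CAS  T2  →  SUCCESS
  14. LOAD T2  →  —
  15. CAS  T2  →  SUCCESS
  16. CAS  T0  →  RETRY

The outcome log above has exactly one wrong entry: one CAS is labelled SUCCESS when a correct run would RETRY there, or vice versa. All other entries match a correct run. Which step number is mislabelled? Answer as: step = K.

step = 10

Re-executing:
#1 T1 reads 0
#2 T1 CAS(0→1) writes; counter now 1
#3 T2 reads 1
#4 T1 reads 1
#5 T1 CAS(1→2) writes; counter now 2
#6 T0 reads 2
#7 T2 CAS(1→2) fails; counter now 2
#8 T2 reads 2
#9 T2 CAS(2→3) writes; counter now 3
#10 T0 CAS(2→3) fails; counter now 3
#11 T0 reads 3
#12 T2 reads 3
#13 T2 CAS(3→4) writes; counter now 4
#14 T2 reads 4
#15 T2 CAS(4→5) writes; counter now 5
#16 T0 CAS(3→4) fails; counter now 5
Flip is step 10.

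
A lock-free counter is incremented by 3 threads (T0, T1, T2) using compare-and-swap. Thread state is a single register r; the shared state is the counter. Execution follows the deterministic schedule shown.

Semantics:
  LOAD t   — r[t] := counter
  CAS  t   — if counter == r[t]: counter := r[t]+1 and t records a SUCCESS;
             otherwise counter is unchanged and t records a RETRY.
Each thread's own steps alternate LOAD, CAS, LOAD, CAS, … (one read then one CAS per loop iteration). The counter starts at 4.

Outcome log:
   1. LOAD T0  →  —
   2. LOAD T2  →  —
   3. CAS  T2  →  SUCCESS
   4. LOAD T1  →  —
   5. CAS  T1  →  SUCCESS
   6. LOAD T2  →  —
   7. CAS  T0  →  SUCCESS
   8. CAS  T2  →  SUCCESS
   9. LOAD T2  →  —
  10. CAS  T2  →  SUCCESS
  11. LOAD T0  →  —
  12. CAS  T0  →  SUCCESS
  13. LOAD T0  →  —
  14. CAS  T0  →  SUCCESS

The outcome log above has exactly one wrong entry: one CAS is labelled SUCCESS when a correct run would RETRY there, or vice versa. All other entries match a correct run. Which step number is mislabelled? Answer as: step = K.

step = 7

Correct run:
#1 T0 reads 4
#2 T2 reads 4
#3 T2 CAS(4→5) writes; counter now 5
#4 T1 reads 5
#5 T1 CAS(5→6) writes; counter now 6
#6 T2 reads 6
#7 T0 CAS(4→5) fails; counter now 6
#8 T2 CAS(6→7) writes; counter now 7
#9 T2 reads 7
#10 T2 CAS(7→8) writes; counter now 8
#11 T0 reads 8
#12 T0 CAS(8→9) writes; counter now 9
#13 T0 reads 9
#14 T0 CAS(9→10) writes; counter now 10
Flip is step 7.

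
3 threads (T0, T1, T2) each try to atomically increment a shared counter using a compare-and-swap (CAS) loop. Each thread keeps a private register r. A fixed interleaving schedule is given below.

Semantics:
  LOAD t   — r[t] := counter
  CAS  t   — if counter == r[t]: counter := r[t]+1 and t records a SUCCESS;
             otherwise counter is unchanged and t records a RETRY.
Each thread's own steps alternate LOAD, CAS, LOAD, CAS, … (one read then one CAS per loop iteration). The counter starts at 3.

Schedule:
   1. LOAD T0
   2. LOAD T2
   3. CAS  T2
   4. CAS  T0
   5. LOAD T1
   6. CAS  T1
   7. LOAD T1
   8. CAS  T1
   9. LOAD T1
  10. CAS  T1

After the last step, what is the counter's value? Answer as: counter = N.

counter = 7

   1) LOAD T0:  M=3  r_T0=3
   2) LOAD T2:  M=3  r_T2=3
   3) CAS  T2:  M=4  r_T2=3 ✓
   4) CAS  T0:  M=4  r_T0=3 ✗
   5) LOAD T1:  M=4  r_T1=4
   6) CAS  T1:  M=5  r_T1=4 ✓
   7) LOAD T1:  M=5  r_T1=5
   8) CAS  T1:  M=6  r_T1=5 ✓
   9) LOAD T1:  M=6  r_T1=6
  10) CAS  T1:  M=7  r_T1=6 ✓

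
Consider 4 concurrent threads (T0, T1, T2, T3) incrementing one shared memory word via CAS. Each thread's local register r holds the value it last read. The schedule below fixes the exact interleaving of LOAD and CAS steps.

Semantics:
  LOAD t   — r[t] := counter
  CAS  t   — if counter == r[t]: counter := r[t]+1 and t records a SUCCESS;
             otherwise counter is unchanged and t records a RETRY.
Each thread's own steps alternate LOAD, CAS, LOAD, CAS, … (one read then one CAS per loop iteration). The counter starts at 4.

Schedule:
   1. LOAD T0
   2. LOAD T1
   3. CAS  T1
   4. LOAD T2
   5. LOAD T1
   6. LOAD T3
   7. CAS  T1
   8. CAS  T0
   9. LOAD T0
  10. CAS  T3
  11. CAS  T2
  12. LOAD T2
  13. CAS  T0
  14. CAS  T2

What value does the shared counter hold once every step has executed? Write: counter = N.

counter = 7

   1) LOAD T0:  M=4  r_T0=4
   2) LOAD T1:  M=4  r_T1=4
   3) CAS  T1:  M=5  r_T1=4 ✓
   4) LOAD T2:  M=5  r_T2=5
   5) LOAD T1:  M=5  r_T1=5
   6) LOAD T3:  M=5  r_T3=5
   7) CAS  T1:  M=6  r_T1=5 ✓
   8) CAS  T0:  M=6  r_T0=4 ✗
   9) LOAD T0:  M=6  r_T0=6
  10) CAS  T3:  M=6  r_T3=5 ✗
  11) CAS  T2:  M=6  r_T2=5 ✗
  12) LOAD T2:  M=6  r_T2=6
  13) CAS  T0:  M=7  r_T0=6 ✓
  14) CAS  T2:  M=7  r_T2=6 ✗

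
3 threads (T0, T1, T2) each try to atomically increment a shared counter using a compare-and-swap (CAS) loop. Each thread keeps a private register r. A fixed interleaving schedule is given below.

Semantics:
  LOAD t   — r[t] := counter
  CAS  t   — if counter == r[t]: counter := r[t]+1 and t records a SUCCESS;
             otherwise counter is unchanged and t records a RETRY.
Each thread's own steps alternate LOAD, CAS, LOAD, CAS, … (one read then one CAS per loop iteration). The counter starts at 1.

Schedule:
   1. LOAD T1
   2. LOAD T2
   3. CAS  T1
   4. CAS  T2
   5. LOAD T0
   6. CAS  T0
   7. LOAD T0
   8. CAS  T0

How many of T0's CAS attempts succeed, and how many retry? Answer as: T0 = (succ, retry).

T0 = (2, 0)

T1 LOAD — after: cnt=1, r=1 — load
T2 LOAD — after: cnt=1, r=1 — load
T1 CAS — after: cnt=2, r=1 — ok
T2 CAS — after: cnt=2, r=1 — retry
T0 LOAD — after: cnt=2, r=2 — load
T0 CAS — after: cnt=3, r=2 — ok
T0 LOAD — after: cnt=3, r=3 — load
T0 CAS — after: cnt=4, r=3 — ok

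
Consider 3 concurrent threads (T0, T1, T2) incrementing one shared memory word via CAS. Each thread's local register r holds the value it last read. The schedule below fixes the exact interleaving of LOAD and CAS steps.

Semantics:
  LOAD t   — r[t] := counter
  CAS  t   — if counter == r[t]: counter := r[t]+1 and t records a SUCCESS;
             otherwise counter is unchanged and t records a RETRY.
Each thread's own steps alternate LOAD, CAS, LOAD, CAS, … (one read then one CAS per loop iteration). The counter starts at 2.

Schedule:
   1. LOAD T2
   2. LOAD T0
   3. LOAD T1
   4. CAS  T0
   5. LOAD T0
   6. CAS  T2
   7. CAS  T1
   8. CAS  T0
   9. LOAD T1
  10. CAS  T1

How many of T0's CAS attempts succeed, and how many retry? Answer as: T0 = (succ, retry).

T0 = (2, 0)

T2 LOAD — after: cnt=2, r=2 — load
T0 LOAD — after: cnt=2, r=2 — load
T1 LOAD — after: cnt=2, r=2 — load
T0 CAS — after: cnt=3, r=2 — ok
T0 LOAD — after: cnt=3, r=3 — load
T2 CAS — after: cnt=3, r=2 — retry
T1 CAS — after: cnt=3, r=2 — retry
T0 CAS — after: cnt=4, r=3 — ok
T1 LOAD — after: cnt=4, r=4 — load
T1 CAS — after: cnt=5, r=4 — ok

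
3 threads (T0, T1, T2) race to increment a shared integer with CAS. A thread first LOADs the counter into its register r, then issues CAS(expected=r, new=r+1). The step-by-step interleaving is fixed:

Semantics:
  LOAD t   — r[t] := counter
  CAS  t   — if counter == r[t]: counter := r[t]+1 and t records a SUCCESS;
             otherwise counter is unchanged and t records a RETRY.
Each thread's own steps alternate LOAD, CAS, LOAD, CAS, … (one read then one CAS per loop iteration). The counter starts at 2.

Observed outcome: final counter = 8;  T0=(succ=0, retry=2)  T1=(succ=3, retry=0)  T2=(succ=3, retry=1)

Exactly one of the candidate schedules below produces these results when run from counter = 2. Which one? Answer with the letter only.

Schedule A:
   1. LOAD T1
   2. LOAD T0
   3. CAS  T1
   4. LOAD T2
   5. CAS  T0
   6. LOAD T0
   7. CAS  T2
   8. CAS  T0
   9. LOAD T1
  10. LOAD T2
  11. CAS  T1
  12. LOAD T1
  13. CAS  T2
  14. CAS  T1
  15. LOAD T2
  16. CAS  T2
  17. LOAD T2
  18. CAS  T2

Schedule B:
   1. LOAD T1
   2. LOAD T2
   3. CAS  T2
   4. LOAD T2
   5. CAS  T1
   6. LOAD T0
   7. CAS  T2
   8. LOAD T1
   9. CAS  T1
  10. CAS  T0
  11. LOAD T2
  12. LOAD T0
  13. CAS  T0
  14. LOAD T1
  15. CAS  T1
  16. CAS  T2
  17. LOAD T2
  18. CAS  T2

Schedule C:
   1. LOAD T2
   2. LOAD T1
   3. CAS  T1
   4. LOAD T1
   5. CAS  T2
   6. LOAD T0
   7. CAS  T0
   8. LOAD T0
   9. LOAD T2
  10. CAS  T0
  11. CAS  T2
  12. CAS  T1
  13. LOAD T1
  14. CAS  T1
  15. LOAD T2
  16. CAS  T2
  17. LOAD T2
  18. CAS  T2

Run A:
#1 T1 reads 2
#2 T0 reads 2
#3 T1 CAS(2→3) writes; counter now 3
#4 T2 reads 3
#5 T0 CAS(2→3) fails; counter now 3
#6 T0 reads 3
#7 T2 CAS(3→4) writes; counter now 4
#8 T0 CAS(3→4) fails; counter now 4
#9 T1 reads 4
#10 T2 reads 4
#11 T1 CAS(4→5) writes; counter now 5
#12 T1 reads 5
#13 T2 CAS(4→5) fails; counter now 5
#14 T1 CAS(5→6) writes; counter now 6
#15 T2 reads 6
#16 T2 CAS(6→7) writes; counter now 7
#17 T2 reads 7
#18 T2 CAS(7→8) writes; counter now 8

A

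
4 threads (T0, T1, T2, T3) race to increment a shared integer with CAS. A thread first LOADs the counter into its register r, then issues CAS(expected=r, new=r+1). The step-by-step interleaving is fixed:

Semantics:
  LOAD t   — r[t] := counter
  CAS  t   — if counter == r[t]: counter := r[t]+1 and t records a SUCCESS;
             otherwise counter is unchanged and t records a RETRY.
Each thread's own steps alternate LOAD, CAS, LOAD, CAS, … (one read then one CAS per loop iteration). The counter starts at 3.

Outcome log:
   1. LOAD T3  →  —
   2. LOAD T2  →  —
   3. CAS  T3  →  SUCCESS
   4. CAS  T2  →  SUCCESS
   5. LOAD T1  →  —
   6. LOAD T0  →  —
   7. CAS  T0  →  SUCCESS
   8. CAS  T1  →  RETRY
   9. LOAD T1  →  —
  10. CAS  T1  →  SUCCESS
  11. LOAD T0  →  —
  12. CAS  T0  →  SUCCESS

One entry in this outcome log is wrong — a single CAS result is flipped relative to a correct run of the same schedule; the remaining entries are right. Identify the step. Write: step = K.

Correct run:
   1) LOAD T3:  M=3  r_T3=3
   2) LOAD T2:  M=3  r_T2=3
   3) CAS  T3:  M=4  r_T3=3 ✓
   4) CAS  T2:  M=4  r_T2=3 ✗
   5) LOAD T1:  M=4  r_T1=4
   6) LOAD T0:  M=4  r_T0=4
   7) CAS  T0:  M=5  r_T0=4 ✓
   8) CAS  T1:  M=5  r_T1=4 ✗
   9) LOAD T1:  M=5  r_T1=5
  10) CAS  T1:  M=6  r_T1=5 ✓
  11) LOAD T0:  M=6  r_T0=6
  12) CAS  T0:  M=7  r_T0=6 ✓
Flip is step 4.

step = 4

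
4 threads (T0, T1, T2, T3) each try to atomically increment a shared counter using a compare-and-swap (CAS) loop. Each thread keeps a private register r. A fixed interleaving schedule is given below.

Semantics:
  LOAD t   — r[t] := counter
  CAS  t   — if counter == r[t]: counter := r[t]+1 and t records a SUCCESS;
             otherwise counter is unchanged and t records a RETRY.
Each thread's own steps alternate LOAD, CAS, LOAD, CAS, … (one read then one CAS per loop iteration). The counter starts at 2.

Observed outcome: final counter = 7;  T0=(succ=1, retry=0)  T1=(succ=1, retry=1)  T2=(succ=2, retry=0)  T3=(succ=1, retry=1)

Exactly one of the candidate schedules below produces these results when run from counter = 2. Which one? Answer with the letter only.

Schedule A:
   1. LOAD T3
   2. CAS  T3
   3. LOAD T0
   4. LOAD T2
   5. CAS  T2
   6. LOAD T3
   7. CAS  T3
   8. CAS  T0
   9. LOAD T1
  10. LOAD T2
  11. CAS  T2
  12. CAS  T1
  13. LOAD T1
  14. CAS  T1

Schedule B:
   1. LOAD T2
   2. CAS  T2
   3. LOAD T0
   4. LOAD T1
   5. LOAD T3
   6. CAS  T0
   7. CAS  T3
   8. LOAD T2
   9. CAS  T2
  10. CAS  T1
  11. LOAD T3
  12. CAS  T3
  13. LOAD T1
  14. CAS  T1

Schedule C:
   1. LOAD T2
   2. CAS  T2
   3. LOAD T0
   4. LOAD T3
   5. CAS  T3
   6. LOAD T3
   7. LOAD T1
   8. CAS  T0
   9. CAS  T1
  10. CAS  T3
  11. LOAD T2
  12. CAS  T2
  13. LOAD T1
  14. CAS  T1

B

Run B:
step 1: T2 LOAD ⇒ load; ctr=2 reg=2
step 2: T2 CAS ⇒ ok; ctr=3 reg=2
step 3: T0 LOAD ⇒ load; ctr=3 reg=3
step 4: T1 LOAD ⇒ load; ctr=3 reg=3
step 5: T3 LOAD ⇒ load; ctr=3 reg=3
step 6: T0 CAS ⇒ ok; ctr=4 reg=3
step 7: T3 CAS ⇒ retry; ctr=4 reg=3
step 8: T2 LOAD ⇒ load; ctr=4 reg=4
step 9: T2 CAS ⇒ ok; ctr=5 reg=4
step 10: T1 CAS ⇒ retry; ctr=5 reg=3
step 11: T3 LOAD ⇒ load; ctr=5 reg=5
step 12: T3 CAS ⇒ ok; ctr=6 reg=5
step 13: T1 LOAD ⇒ load; ctr=6 reg=6
step 14: T1 CAS ⇒ ok; ctr=7 reg=6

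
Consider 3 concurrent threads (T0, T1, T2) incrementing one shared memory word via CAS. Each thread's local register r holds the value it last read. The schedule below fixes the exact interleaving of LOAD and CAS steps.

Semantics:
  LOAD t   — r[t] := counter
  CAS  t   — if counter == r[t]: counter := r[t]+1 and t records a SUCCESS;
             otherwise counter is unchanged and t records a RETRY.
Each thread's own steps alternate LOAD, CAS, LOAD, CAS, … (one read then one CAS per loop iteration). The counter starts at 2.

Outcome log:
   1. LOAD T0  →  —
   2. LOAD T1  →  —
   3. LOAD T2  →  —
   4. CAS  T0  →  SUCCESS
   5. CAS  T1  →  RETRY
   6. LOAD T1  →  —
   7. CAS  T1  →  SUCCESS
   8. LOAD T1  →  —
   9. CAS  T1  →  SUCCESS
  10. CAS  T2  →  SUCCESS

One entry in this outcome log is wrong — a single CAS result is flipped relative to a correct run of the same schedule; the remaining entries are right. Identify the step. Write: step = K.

Reference trace:
[1] T0.load  rd  (counter 2, T0.r 2)
[2] T1.load  rd  (counter 2, T1.r 2)
[3] T2.load  rd  (counter 2, T2.r 2)
[4] T0.cas  hit  (counter 3, T0.r 2)
[5] T1.cas  miss  (counter 3, T1.r 2)
[6] T1.load  rd  (counter 3, T1.r 3)
[7] T1.cas  hit  (counter 4, T1.r 3)
[8] T1.load  rd  (counter 4, T1.r 4)
[9] T1.cas  hit  (counter 5, T1.r 4)
[10] T2.cas  miss  (counter 5, T2.r 2)
Log disagrees first at step 10.

step = 10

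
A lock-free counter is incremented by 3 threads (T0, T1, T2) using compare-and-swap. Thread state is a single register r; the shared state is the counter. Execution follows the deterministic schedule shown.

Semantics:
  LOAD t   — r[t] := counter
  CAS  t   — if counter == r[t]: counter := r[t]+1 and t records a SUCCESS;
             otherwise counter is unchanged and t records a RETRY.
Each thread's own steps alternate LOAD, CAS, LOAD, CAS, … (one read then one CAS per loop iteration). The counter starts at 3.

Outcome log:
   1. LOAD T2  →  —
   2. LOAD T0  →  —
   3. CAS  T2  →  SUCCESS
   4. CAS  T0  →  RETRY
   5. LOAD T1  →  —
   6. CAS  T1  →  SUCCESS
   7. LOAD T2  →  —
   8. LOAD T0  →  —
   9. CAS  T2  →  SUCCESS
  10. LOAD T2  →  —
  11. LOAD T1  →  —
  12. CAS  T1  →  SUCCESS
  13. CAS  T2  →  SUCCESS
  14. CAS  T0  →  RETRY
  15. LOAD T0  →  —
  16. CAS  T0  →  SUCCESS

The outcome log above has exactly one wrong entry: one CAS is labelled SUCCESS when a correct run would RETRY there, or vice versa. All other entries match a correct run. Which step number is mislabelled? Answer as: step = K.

step = 13

Correct run:
1. LOAD T2 → mem=3 r[T2]=3 [LOAD]
2. LOAD T0 → mem=3 r[T0]=3 [LOAD]
3. CAS T2 → mem=4 r[T2]=3 [OK]
4. CAS T0 → mem=4 r[T0]=3 [RETRY]
5. LOAD T1 → mem=4 r[T1]=4 [LOAD]
6. CAS T1 → mem=5 r[T1]=4 [OK]
7. LOAD T2 → mem=5 r[T2]=5 [LOAD]
8. LOAD T0 → mem=5 r[T0]=5 [LOAD]
9. CAS T2 → mem=6 r[T2]=5 [OK]
10. LOAD T2 → mem=6 r[T2]=6 [LOAD]
11. LOAD T1 → mem=6 r[T1]=6 [LOAD]
12. CAS T1 → mem=7 r[T1]=6 [OK]
13. CAS T2 → mem=7 r[T2]=6 [RETRY]
14. CAS T0 → mem=7 r[T0]=5 [RETRY]
15. LOAD T0 → mem=7 r[T0]=7 [LOAD]
16. CAS T0 → mem=8 r[T0]=7 [OK]
Flip is step 13.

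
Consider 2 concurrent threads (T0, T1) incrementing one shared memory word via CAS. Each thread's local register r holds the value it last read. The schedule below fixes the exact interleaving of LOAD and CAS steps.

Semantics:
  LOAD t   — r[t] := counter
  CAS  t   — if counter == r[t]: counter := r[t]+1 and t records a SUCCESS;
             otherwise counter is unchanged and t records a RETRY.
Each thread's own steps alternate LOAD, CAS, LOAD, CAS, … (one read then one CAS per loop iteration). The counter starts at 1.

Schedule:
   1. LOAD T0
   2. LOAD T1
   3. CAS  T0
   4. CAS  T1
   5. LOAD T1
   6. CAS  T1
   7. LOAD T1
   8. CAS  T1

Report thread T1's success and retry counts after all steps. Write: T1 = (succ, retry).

T1 = (2, 1)

T0 LOAD — after: cnt=1, r=1 — load
T1 LOAD — after: cnt=1, r=1 — load
T0 CAS — after: cnt=2, r=1 — ok
T1 CAS — after: cnt=2, r=1 — retry
T1 LOAD — after: cnt=2, r=2 — load
T1 CAS — after: cnt=3, r=2 — ok
T1 LOAD — after: cnt=3, r=3 — load
T1 CAS — after: cnt=4, r=3 — ok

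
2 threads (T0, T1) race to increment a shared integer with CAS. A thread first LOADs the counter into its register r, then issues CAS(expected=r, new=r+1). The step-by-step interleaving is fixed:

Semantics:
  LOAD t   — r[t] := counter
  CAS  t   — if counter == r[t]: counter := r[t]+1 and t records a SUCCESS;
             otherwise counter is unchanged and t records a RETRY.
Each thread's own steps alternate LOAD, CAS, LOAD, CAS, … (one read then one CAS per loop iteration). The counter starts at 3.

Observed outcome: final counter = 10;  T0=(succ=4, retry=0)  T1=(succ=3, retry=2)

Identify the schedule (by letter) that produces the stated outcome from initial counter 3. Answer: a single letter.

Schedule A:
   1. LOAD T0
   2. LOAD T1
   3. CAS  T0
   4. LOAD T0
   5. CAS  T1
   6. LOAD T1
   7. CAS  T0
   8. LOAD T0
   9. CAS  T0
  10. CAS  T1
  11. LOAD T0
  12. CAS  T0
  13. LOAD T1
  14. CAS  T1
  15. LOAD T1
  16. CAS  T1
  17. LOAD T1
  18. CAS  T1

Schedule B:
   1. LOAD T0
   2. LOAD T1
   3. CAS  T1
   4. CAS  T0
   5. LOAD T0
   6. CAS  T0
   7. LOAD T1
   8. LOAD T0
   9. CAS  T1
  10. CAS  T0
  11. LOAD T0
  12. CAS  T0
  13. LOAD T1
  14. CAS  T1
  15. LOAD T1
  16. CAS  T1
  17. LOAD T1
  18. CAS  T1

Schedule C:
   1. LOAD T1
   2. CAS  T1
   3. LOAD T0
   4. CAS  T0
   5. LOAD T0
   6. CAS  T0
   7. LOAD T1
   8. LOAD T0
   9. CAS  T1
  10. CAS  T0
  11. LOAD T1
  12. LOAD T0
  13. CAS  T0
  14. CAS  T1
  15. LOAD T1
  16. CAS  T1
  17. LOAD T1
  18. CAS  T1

A

Simulating candidate A:
1. LOAD T0 → mem=3 r[T0]=3 [LOAD]
2. LOAD T1 → mem=3 r[T1]=3 [LOAD]
3. CAS T0 → mem=4 r[T0]=3 [OK]
4. LOAD T0 → mem=4 r[T0]=4 [LOAD]
5. CAS T1 → mem=4 r[T1]=3 [RETRY]
6. LOAD T1 → mem=4 r[T1]=4 [LOAD]
7. CAS T0 → mem=5 r[T0]=4 [OK]
8. LOAD T0 → mem=5 r[T0]=5 [LOAD]
9. CAS T0 → mem=6 r[T0]=5 [OK]
10. CAS T1 → mem=6 r[T1]=4 [RETRY]
11. LOAD T0 → mem=6 r[T0]=6 [LOAD]
12. CAS T0 → mem=7 r[T0]=6 [OK]
13. LOAD T1 → mem=7 r[T1]=7 [LOAD]
14. CAS T1 → mem=8 r[T1]=7 [OK]
15. LOAD T1 → mem=8 r[T1]=8 [LOAD]
16. CAS T1 → mem=9 r[T1]=8 [OK]
17. LOAD T1 → mem=9 r[T1]=9 [LOAD]
18. CAS T1 → mem=10 r[T1]=9 [OK]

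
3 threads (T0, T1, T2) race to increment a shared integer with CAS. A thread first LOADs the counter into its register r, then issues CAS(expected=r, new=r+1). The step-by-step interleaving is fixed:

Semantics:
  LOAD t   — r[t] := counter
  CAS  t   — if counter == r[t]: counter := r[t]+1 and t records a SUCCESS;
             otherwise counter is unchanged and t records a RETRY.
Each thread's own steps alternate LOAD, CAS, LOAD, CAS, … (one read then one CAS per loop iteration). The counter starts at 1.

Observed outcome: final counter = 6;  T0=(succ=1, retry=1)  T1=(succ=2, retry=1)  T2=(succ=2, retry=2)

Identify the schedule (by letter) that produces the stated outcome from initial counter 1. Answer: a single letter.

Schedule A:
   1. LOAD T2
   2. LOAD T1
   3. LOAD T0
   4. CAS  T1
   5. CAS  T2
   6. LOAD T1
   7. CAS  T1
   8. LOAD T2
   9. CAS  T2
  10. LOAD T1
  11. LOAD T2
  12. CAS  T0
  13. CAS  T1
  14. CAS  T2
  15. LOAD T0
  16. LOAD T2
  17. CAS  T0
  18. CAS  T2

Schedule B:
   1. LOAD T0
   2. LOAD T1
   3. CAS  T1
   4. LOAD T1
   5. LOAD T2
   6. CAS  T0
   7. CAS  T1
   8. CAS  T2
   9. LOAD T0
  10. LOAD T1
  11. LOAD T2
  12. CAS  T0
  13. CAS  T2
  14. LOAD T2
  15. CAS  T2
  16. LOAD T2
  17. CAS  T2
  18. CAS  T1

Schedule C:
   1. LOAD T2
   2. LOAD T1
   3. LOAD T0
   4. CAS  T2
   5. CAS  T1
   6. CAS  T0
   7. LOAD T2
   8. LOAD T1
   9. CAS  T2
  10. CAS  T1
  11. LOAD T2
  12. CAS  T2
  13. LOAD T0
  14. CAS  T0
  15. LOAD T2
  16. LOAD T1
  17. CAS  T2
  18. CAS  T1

B

Run B:
   1) LOAD T0:  M=1  r_T0=1
   2) LOAD T1:  M=1  r_T1=1
   3) CAS  T1:  M=2  r_T1=1 ✓
   4) LOAD T1:  M=2  r_T1=2
   5) LOAD T2:  M=2  r_T2=2
   6) CAS  T0:  M=2  r_T0=1 ✗
   7) CAS  T1:  M=3  r_T1=2 ✓
   8) CAS  T2:  M=3  r_T2=2 ✗
   9) LOAD T0:  M=3  r_T0=3
  10) LOAD T1:  M=3  r_T1=3
  11) LOAD T2:  M=3  r_T2=3
  12) CAS  T0:  M=4  r_T0=3 ✓
  13) CAS  T2:  M=4  r_T2=3 ✗
  14) LOAD T2:  M=4  r_T2=4
  15) CAS  T2:  M=5  r_T2=4 ✓
  16) LOAD T2:  M=5  r_T2=5
  17) CAS  T2:  M=6  r_T2=5 ✓
  18) CAS  T1:  M=6  r_T1=3 ✗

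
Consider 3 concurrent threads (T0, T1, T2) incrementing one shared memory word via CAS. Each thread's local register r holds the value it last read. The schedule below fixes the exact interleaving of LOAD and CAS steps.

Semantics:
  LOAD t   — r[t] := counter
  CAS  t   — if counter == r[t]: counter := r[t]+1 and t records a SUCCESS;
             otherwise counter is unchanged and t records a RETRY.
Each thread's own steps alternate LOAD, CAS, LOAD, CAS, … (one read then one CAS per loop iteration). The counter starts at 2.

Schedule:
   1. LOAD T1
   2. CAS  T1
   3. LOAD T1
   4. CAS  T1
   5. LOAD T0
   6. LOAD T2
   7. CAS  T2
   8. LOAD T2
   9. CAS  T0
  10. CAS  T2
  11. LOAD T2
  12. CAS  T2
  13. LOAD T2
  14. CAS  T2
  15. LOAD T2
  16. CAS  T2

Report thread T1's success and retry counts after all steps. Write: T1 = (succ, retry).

T1 = (2, 0)

1. LOAD T1 → mem=2 r[T1]=2 [LOAD]
2. CAS T1 → mem=3 r[T1]=2 [OK]
3. LOAD T1 → mem=3 r[T1]=3 [LOAD]
4. CAS T1 → mem=4 r[T1]=3 [OK]
5. LOAD T0 → mem=4 r[T0]=4 [LOAD]
6. LOAD T2 → mem=4 r[T2]=4 [LOAD]
7. CAS T2 → mem=5 r[T2]=4 [OK]
8. LOAD T2 → mem=5 r[T2]=5 [LOAD]
9. CAS T0 → mem=5 r[T0]=4 [RETRY]
10. CAS T2 → mem=6 r[T2]=5 [OK]
11. LOAD T2 → mem=6 r[T2]=6 [LOAD]
12. CAS T2 → mem=7 r[T2]=6 [OK]
13. LOAD T2 → mem=7 r[T2]=7 [LOAD]
14. CAS T2 → mem=8 r[T2]=7 [OK]
15. LOAD T2 → mem=8 r[T2]=8 [LOAD]
16. CAS T2 → mem=9 r[T2]=8 [OK]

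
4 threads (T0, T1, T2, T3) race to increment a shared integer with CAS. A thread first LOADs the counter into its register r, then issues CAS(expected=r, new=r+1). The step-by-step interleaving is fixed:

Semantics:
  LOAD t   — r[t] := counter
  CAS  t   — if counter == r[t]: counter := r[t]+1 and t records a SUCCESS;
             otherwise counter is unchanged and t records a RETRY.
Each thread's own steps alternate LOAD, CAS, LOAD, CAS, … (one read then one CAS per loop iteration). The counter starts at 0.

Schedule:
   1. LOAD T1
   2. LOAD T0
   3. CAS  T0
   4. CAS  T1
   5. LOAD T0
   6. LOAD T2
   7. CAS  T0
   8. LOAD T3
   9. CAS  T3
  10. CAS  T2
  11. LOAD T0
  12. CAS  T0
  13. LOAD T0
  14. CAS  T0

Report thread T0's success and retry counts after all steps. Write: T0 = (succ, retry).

T1 LOAD — after: cnt=0, r=0 — load
T0 LOAD — after: cnt=0, r=0 — load
T0 CAS — after: cnt=1, r=0 — ok
T1 CAS — after: cnt=1, r=0 — retry
T0 LOAD — after: cnt=1, r=1 — load
T2 LOAD — after: cnt=1, r=1 — load
T0 CAS — after: cnt=2, r=1 — ok
T3 LOAD — after: cnt=2, r=2 — load
T3 CAS — after: cnt=3, r=2 — ok
T2 CAS — after: cnt=3, r=1 — retry
T0 LOAD — after: cnt=3, r=3 — load
T0 CAS — after: cnt=4, r=3 — ok
T0 LOAD — after: cnt=4, r=4 — load
T0 CAS — after: cnt=5, r=4 — ok

T0 = (4, 0)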